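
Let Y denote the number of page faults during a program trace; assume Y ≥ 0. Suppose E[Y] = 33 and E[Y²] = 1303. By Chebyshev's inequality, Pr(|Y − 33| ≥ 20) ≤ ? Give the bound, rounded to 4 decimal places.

Var(Y) = E[Y²] − (E[Y])² = 1303 − 1089 = 214.
Chebyshev's inequality: Pr(|Y − μ| ≥ t) ≤ Var(Y)/t² = 214/400 = 0.5350.

0.5350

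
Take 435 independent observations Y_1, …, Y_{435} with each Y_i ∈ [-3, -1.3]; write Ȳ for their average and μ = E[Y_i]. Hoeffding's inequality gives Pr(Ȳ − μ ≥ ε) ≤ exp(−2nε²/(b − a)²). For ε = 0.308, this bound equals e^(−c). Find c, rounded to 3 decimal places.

c = 2nε²/(b − a)² = 2·435·0.308² / 1.7² = 28.5577.

28.558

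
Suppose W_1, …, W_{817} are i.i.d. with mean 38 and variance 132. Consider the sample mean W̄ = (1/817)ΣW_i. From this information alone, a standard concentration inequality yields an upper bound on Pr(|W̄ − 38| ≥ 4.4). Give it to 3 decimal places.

With mean and variance of each term known, Chebyshev's inequality bounds the deviation of the sum (or sample mean).
Var(W̄) = Var(W_i)/n = 132/817 = 0.16157.
Chebyshev: Pr(|W̄ − 38| ≥ 4.4) ≤ Var(W̄)/(4.4)² = 132/(817·4.4²) = 0.0083.

0.008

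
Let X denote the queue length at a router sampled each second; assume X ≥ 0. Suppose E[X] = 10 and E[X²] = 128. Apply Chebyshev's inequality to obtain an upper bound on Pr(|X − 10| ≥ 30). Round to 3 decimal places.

0.031

Var(X) = E[X²] − (E[X])² = 128 − 100 = 28.
Chebyshev's inequality: Pr(|X − μ| ≥ t) ≤ Var(X)/t² = 28/900 = 0.0311.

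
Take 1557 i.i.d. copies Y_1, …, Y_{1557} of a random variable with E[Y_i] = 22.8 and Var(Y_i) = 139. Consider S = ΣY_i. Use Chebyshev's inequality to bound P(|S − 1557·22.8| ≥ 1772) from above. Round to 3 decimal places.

0.069

Var(S) = n·Var(Y_i) = 1557·139 = 216423.
Chebyshev: P(|S − 1557·22.8| ≥ 1772) ≤ Var(S)/1772² = 216423/3139984 = 0.0689.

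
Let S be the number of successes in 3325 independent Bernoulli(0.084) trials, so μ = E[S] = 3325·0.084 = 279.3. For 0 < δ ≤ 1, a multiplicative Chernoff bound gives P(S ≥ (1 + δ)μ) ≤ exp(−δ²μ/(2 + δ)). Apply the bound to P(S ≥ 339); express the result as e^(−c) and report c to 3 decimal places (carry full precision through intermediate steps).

5.764

Write 339 = (1 + δ)μ, so δ = 339/279.3 − 1 = 0.2137487…
Then the exponent is δ²μ/(2 + δ) = (339 − μ)² / (μ·(2 + δ)) = 5.764338.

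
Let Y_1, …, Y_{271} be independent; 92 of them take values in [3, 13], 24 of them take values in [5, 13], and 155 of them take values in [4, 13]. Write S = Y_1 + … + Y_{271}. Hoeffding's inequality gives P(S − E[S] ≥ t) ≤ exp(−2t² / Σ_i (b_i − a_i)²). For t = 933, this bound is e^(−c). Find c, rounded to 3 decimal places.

74.749

Σ(b_i − a_i)² = 92·10² + 24·8² + 155·9² = 23291.
c = 2t² / 23291 = 2·933² / 23291 = 74.7490.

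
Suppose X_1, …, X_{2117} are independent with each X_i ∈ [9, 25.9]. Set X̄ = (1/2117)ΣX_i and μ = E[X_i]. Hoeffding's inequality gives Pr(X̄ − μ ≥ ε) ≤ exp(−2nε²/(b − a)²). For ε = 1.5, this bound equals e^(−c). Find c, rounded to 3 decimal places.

c = 2nε²/(b − a)² = 2·2117·1.5² / 16.9² = 33.3549.

33.355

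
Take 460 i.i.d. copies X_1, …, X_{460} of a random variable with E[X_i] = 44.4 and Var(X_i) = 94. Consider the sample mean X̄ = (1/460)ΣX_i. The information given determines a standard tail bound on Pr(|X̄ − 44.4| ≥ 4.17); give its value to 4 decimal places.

0.0118

With mean and variance of each term known, Chebyshev's inequality bounds the deviation of the sum (or sample mean).
Var(X̄) = Var(X_i)/n = 94/460 = 0.20435.
Chebyshev: Pr(|X̄ − 44.4| ≥ 4.17) ≤ Var(X̄)/(4.17)² = 94/(460·4.17²) = 0.0118.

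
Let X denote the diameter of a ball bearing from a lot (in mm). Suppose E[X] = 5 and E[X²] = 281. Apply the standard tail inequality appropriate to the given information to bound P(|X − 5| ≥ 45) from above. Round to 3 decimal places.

0.126

The first two moments determine the variance, so Chebyshev's inequality is the sharpest standard bound available.
Var(X) = E[X²] − (E[X])² = 281 − 25 = 256.
Chebyshev's inequality: P(|X − μ| ≥ t) ≤ Var(X)/t² = 256/2025 = 0.1264.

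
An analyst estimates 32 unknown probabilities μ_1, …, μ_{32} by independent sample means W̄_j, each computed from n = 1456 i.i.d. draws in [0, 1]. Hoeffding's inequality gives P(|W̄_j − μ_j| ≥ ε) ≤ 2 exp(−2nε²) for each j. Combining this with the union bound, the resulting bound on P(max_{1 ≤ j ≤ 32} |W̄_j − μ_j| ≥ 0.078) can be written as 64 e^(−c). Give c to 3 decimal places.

17.717

Union bound over the 32 events: P(max_{1 ≤ j ≤ 32} |W̄_j − μ_j| ≥ 0.078) ≤ 32·2·exp(−2nε²) = 64 exp(−2·1456·0.078²).
So c = 2·1456·0.078² = 17.7166.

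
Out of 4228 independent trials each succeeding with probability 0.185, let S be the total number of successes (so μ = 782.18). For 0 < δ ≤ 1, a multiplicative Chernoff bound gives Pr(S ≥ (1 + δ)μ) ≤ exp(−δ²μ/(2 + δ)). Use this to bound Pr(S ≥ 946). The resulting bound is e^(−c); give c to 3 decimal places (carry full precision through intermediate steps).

15.529

Write 946 = (1 + δ)μ, so δ = 946/782.18 − 1 = 0.2094403…
Then the exponent is δ²μ/(2 + δ) = (946 − μ)² / (μ·(2 + δ)) = 15.529049.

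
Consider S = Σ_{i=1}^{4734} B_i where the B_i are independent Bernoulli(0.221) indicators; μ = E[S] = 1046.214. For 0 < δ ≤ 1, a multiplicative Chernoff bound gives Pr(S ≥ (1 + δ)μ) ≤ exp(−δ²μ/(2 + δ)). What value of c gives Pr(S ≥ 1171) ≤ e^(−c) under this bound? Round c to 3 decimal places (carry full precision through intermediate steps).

7.023

Write 1171 = (1 + δ)μ, so δ = 1171/1046.214 − 1 = 0.1192739…
Then the exponent is δ²μ/(2 + δ) = (1171 − μ)² / (μ·(2 + δ)) = 7.023023.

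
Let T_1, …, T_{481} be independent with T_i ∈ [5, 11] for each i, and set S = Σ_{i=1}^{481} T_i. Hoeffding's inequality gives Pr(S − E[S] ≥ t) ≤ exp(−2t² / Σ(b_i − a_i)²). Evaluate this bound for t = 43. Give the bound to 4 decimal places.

0.8077

Σ(b_i − a_i)² = 481·(6)² = 17316.
Exponent = 2·43²/17316 = 0.2136.
Bound = exp(−0.2136) = 0.80770.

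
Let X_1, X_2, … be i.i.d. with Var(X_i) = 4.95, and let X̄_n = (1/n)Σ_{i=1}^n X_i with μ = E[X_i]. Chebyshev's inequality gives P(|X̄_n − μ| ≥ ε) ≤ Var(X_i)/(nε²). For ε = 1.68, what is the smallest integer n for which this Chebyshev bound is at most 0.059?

30

Require 4.95/(n·1.68²) ≤ 0.059, i.e. n ≥ 4.95/(0.059·1.68²) = 29.726.
The smallest integer n is 30.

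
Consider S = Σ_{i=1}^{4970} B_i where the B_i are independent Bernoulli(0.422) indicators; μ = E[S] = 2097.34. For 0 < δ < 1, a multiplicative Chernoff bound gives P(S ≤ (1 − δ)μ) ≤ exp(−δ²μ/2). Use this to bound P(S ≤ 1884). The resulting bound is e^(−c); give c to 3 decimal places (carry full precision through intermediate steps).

10.850

Write 1884 = (1 − δ)μ, so δ = 1 − 1884/2097.34 = 0.1017193…
Then the exponent is δ²μ/2 = (μ − 1884)²/(2μ) = 10.850400.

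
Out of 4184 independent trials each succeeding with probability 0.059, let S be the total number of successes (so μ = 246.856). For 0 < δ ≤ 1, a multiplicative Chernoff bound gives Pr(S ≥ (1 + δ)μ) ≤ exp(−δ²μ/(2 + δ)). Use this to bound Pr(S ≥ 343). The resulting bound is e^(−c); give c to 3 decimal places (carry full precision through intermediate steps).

Write 343 = (1 + δ)μ, so δ = 343/246.856 − 1 = 0.389474…
Then the exponent is δ²μ/(2 + δ) = (343 − μ)² / (μ·(2 + δ)) = 15.671060.

15.671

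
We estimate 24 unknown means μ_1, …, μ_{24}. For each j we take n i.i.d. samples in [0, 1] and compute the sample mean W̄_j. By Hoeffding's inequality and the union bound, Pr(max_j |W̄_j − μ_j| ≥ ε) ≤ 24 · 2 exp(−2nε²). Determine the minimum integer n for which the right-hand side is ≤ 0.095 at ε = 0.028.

3971

Need 2·24·exp(−2nε²) ≤ 0.095, i.e. exp(−2nε²) ≤ 0.095/48.
So 2nε² ≥ ln(48/0.095) = 6.225079.
Hence n ≥ 6.225079/(2·0.028²) = 3970.076.
The smallest integer n is 3971.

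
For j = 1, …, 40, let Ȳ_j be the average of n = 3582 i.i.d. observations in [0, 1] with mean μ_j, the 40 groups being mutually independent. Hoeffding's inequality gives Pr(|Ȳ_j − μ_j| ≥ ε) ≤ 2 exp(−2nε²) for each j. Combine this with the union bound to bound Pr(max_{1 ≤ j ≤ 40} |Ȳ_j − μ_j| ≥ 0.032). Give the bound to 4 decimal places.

Per-experiment Hoeffding bound: 2·exp(−2·3582·0.032²) = 2·exp(−7.33594) = 0.0013034.
Union bound over 40 events: 40·0.0013034 = 0.05214.

0.0521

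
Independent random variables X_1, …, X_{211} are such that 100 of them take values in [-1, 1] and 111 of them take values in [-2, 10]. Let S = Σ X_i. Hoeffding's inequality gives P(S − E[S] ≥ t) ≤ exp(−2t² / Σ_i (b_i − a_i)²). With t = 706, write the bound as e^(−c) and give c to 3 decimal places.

60.844

Σ(b_i − a_i)² = 100·2² + 111·12² = 16384.
c = 2t² / 16384 = 2·706² / 16384 = 60.8442.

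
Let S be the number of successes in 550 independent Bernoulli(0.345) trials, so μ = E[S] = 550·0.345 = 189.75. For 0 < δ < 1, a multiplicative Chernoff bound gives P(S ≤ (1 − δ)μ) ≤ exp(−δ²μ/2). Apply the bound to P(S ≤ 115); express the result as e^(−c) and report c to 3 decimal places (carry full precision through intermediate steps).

14.723

Write 115 = (1 − δ)μ, so δ = 1 − 115/189.75 = 0.3939394…
Then the exponent is δ²μ/2 = (μ − 115)²/(2μ) = 14.723485.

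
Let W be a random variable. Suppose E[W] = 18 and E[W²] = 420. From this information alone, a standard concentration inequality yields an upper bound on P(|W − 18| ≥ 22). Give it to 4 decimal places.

The first two moments determine the variance, so Chebyshev's inequality is the sharpest standard bound available.
Var(W) = E[W²] − (E[W])² = 420 − 324 = 96.
Chebyshev's inequality: P(|W − μ| ≥ t) ≤ Var(W)/t² = 96/484 = 0.1983.

0.1983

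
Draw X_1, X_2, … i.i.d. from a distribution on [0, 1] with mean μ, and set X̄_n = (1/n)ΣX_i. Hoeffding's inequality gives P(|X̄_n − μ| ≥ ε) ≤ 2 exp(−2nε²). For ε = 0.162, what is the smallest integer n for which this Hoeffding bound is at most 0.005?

Require 2·exp(−2nε²) ≤ 0.005, i.e. 2nε² ≥ ln(2/0.005) = 5.991465.
So n ≥ 5.991465 / (2·0.162²) = 114.149.
The smallest integer n is 115.

115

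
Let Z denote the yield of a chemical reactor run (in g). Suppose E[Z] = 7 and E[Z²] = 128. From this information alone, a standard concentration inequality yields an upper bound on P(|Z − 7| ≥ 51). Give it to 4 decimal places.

0.0304

The first two moments determine the variance, so Chebyshev's inequality is the sharpest standard bound available.
Var(Z) = E[Z²] − (E[Z])² = 128 − 49 = 79.
Chebyshev's inequality: P(|Z − μ| ≥ t) ≤ Var(Z)/t² = 79/2601 = 0.0304.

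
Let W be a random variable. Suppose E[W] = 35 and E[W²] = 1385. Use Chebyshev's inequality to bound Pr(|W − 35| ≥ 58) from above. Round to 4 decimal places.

0.0476

Var(W) = E[W²] − (E[W])² = 1385 − 1225 = 160.
Chebyshev's inequality: Pr(|W − μ| ≥ t) ≤ Var(W)/t² = 160/3364 = 0.0476.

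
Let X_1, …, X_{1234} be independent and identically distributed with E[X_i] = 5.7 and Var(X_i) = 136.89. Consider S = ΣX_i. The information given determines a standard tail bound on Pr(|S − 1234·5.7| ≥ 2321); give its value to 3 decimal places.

0.031

With mean and variance of each term known, Chebyshev's inequality bounds the deviation of the sum (or sample mean).
Var(S) = n·Var(X_i) = 1234·136.89 = 168922.26.
Chebyshev: Pr(|S − 1234·5.7| ≥ 2321) ≤ Var(S)/2321² = 168922.26/5387041 = 0.0314.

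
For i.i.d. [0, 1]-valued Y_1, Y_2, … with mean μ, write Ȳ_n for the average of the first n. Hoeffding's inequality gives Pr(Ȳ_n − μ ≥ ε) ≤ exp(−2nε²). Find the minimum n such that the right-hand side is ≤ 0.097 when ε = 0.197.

31

Require exp(−2nε²) ≤ 0.097, i.e. 2nε² ≥ ln(1/0.097) = 2.333044.
So n ≥ 2.333044 / (2·0.197²) = 30.058.
The smallest integer n is 31.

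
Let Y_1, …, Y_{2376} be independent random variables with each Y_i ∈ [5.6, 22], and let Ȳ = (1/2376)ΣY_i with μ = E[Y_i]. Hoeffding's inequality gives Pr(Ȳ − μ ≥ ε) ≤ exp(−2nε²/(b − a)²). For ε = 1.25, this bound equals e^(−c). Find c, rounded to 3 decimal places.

c = 2nε²/(b − a)² = 2·2376·1.25² / 16.4² = 27.6063.

27.606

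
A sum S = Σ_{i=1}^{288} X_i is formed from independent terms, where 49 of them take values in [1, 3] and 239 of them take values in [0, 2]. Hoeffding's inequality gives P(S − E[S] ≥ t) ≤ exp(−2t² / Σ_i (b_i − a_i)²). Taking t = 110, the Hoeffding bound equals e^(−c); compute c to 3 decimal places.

Σ(b_i − a_i)² = 49·2² + 239·2² = 1152.
c = 2t² / 1152 = 2·110² / 1152 = 21.0069.

21.007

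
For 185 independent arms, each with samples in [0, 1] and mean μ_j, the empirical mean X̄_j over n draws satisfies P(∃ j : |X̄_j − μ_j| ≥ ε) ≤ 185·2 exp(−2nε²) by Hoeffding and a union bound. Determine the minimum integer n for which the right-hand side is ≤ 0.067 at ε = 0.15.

192

Need 2·185·exp(−2nε²) ≤ 0.067, i.e. exp(−2nε²) ≤ 0.067/370.
So 2nε² ≥ ln(370/0.067) = 8.616566.
Hence n ≥ 8.616566/(2·0.15²) = 191.479.
The smallest integer n is 192.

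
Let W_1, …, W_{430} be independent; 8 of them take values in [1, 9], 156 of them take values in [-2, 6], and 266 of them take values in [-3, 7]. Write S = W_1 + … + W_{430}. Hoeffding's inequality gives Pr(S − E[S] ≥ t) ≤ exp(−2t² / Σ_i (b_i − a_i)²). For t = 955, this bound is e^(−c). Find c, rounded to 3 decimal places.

Σ(b_i − a_i)² = 8·8² + 156·8² + 266·10² = 37096.
c = 2t² / 37096 = 2·955² / 37096 = 49.1711.

49.171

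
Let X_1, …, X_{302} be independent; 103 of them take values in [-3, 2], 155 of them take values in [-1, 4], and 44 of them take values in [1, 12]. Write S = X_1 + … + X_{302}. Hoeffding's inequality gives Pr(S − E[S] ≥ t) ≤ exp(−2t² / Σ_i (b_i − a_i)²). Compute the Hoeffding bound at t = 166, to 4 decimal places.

0.0093

Σ(b_i − a_i)² = 103·5² + 155·5² + 44·11² = 11774.
Exponent = 2·166² / 11774 = 4.68082.
Bound = exp(−4.68082) = 0.00927.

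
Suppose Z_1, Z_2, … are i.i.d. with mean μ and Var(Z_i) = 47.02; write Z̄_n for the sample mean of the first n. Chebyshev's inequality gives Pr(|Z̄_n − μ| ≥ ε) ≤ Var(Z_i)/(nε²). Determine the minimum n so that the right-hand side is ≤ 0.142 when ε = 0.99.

Require 47.02/(n·0.99²) ≤ 0.142, i.e. n ≥ 47.02/(0.142·0.99²) = 337.850.
The smallest integer n is 338.

338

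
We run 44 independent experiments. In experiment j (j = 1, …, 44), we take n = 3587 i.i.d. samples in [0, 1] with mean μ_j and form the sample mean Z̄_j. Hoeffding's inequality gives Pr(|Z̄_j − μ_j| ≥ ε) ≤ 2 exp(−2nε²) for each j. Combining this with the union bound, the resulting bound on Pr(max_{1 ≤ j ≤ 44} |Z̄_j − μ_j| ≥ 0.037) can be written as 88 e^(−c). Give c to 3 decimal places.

9.821

Union bound over the 44 events: Pr(max_{1 ≤ j ≤ 44} |Z̄_j − μ_j| ≥ 0.037) ≤ 44·2·exp(−2nε²) = 88 exp(−2·3587·0.037²).
So c = 2·3587·0.037² = 9.8212.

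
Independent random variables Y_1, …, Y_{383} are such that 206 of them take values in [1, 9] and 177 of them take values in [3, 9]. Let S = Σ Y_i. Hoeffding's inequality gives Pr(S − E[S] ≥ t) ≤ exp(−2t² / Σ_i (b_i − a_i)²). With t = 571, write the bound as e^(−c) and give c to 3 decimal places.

33.344

Σ(b_i − a_i)² = 206·8² + 177·6² = 19556.
c = 2t² / 19556 = 2·571² / 19556 = 33.3443.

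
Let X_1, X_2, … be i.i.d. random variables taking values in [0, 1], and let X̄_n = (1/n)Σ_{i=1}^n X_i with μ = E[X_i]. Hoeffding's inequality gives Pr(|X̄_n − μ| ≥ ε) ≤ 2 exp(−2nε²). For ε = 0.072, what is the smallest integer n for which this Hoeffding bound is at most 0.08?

311

Require 2·exp(−2nε²) ≤ 0.08, i.e. 2nε² ≥ ln(2/0.08) = 3.218876.
So n ≥ 3.218876 / (2·0.072²) = 310.463.
The smallest integer n is 311.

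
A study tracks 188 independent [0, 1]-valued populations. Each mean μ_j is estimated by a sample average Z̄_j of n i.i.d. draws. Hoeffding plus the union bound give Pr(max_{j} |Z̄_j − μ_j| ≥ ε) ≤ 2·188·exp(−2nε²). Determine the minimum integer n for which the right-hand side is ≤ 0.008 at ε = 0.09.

665

Need 2·188·exp(−2nε²) ≤ 0.008, i.e. exp(−2nε²) ≤ 0.008/376.
So 2nε² ≥ ln(376/0.008) = 10.757903.
Hence n ≥ 10.757903/(2·0.09²) = 664.068.
The smallest integer n is 665.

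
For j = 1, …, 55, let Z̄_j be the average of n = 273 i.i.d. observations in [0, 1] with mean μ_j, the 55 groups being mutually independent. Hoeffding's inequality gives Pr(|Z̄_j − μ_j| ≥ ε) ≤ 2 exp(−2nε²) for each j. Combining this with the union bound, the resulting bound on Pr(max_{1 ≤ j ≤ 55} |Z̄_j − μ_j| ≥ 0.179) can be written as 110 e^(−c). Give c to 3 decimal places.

17.494

Union bound over the 55 events: Pr(max_{1 ≤ j ≤ 55} |Z̄_j − μ_j| ≥ 0.179) ≤ 55·2·exp(−2nε²) = 110 exp(−2·273·0.179²).
So c = 2·273·0.179² = 17.4944.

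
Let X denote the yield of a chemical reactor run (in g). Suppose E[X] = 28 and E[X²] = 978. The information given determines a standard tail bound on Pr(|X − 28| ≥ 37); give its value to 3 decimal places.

The first two moments determine the variance, so Chebyshev's inequality is the sharpest standard bound available.
Var(X) = E[X²] − (E[X])² = 978 − 784 = 194.
Chebyshev's inequality: Pr(|X − μ| ≥ t) ≤ Var(X)/t² = 194/1369 = 0.1417.

0.142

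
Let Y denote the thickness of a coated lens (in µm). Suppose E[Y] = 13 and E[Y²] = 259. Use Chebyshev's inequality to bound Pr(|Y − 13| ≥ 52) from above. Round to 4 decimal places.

0.0333

Var(Y) = E[Y²] − (E[Y])² = 259 − 169 = 90.
Chebyshev's inequality: Pr(|Y − μ| ≥ t) ≤ Var(Y)/t² = 90/2704 = 0.0333.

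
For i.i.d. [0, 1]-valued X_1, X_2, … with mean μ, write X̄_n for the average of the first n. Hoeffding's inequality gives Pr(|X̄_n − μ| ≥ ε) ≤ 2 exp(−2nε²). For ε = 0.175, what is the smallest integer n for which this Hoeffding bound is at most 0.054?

59

Require 2·exp(−2nε²) ≤ 0.054, i.e. 2nε² ≥ ln(2/0.054) = 3.611918.
So n ≥ 3.611918 / (2·0.175²) = 58.970.
The smallest integer n is 59.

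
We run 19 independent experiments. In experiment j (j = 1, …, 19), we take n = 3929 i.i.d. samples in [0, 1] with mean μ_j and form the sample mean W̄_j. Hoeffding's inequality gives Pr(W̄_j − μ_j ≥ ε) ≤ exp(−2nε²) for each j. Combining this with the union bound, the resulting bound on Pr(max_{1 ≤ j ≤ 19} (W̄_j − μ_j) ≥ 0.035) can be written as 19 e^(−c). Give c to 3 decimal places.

Union bound over the 19 events: Pr(max_{1 ≤ j ≤ 19} (W̄_j − μ_j) ≥ 0.035) ≤ 19·exp(−2nε²) = 19 exp(−2·3929·0.035²).
So c = 2·3929·0.035² = 9.6260.

9.626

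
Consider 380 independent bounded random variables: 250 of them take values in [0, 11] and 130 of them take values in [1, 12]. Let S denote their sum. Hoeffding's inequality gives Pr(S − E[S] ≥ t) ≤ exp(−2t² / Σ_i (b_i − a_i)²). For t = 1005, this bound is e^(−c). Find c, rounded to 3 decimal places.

43.933

Σ(b_i − a_i)² = 250·11² + 130·11² = 45980.
c = 2t² / 45980 = 2·1005² / 45980 = 43.9332.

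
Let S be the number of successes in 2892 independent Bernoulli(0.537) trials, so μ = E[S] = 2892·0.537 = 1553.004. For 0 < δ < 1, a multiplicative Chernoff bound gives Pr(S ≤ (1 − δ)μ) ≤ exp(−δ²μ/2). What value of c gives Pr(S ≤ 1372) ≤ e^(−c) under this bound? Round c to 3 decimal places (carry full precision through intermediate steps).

Write 1372 = (1 − δ)μ, so δ = 1 − 1372/1553.004 = 0.1165509…
Then the exponent is δ²μ/2 = (μ − 1372)²/(2μ) = 10.548089.

10.548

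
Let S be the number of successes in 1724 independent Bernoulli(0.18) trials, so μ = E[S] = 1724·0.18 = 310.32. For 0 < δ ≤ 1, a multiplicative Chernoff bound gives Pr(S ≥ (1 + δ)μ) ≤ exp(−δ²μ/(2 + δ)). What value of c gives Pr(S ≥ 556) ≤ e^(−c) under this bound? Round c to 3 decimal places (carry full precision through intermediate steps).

Write 556 = (1 + δ)μ, so δ = 556/310.32 − 1 = 0.7916989…
Then the exponent is δ²μ/(2 + δ) = (556 − μ)² / (μ·(2 + δ)) = 69.672479.

69.672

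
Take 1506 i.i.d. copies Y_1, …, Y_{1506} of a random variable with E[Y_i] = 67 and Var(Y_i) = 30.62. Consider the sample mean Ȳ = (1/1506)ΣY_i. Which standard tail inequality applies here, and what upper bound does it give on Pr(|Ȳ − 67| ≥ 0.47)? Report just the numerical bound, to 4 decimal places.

0.0920

With mean and variance of each term known, Chebyshev's inequality bounds the deviation of the sum (or sample mean).
Var(Ȳ) = Var(Y_i)/n = 30.62/1506 = 0.020332.
Chebyshev: Pr(|Ȳ − 67| ≥ 0.47) ≤ Var(Ȳ)/(0.47)² = 30.62/(1506·0.47²) = 0.0920.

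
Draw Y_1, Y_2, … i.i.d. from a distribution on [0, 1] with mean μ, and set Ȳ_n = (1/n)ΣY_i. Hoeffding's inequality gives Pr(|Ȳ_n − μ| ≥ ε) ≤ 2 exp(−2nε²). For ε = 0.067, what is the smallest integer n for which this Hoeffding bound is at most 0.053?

405

Require 2·exp(−2nε²) ≤ 0.053, i.e. 2nε² ≥ ln(2/0.053) = 3.630611.
So n ≥ 3.630611 / (2·0.067²) = 404.390.
The smallest integer n is 405.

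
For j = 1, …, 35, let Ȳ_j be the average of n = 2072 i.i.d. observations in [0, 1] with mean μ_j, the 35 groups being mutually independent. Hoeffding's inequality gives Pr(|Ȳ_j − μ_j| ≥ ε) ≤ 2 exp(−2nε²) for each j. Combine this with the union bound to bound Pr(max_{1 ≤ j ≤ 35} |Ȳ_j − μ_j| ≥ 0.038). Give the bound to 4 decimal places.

0.1763

Per-experiment Hoeffding bound: 2·exp(−2·2072·0.038²) = 2·exp(−5.98394) = 0.0050378.
Union bound over 35 events: 35·0.0050378 = 0.17632.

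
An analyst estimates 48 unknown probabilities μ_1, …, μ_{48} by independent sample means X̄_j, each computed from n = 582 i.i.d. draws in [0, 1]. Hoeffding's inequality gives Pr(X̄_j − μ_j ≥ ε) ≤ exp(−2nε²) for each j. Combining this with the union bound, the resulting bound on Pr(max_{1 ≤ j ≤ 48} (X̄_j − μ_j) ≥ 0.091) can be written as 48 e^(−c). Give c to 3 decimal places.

9.639

Union bound over the 48 events: Pr(max_{1 ≤ j ≤ 48} (X̄_j − μ_j) ≥ 0.091) ≤ 48·exp(−2nε²) = 48 exp(−2·582·0.091²).
So c = 2·582·0.091² = 9.6391.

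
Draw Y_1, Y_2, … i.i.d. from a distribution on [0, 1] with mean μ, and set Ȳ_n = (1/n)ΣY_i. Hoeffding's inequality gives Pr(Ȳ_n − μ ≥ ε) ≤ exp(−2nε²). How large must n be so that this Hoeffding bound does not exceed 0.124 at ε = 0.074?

191

Require exp(−2nε²) ≤ 0.124, i.e. 2nε² ≥ ln(1/0.124) = 2.087474.
So n ≥ 2.087474 / (2·0.074²) = 190.602.
The smallest integer n is 191.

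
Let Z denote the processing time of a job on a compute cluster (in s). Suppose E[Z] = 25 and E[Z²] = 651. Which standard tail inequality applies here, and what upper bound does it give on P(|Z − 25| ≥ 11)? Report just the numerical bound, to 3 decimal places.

0.215

The first two moments determine the variance, so Chebyshev's inequality is the sharpest standard bound available.
Var(Z) = E[Z²] − (E[Z])² = 651 − 625 = 26.
Chebyshev's inequality: P(|Z − μ| ≥ t) ≤ Var(Z)/t² = 26/121 = 0.2149.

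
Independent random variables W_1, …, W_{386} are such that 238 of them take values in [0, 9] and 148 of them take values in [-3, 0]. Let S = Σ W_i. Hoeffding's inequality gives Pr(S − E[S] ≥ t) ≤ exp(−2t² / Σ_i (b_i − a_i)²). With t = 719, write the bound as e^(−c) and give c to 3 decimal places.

50.166

Σ(b_i − a_i)² = 238·9² + 148·3² = 20610.
c = 2t² / 20610 = 2·719² / 20610 = 50.1660.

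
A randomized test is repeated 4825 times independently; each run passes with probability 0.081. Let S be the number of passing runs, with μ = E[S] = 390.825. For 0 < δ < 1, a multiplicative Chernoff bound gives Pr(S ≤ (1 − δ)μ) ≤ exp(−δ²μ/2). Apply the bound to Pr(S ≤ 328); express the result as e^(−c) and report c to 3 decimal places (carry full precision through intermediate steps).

Write 328 = (1 − δ)μ, so δ = 1 − 328/390.825 = 0.1607497…
Then the exponent is δ²μ/2 = (μ − 328)²/(2μ) = 5.049550.

5.050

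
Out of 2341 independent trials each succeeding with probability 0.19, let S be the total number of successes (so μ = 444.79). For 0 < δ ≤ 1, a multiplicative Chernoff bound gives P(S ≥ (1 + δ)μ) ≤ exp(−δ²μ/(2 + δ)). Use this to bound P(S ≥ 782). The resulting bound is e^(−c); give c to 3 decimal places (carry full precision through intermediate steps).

92.690

Write 782 = (1 + δ)μ, so δ = 782/444.79 − 1 = 0.7581331…
Then the exponent is δ²μ/(2 + δ) = (782 − μ)² / (μ·(2 + δ)) = 92.689526.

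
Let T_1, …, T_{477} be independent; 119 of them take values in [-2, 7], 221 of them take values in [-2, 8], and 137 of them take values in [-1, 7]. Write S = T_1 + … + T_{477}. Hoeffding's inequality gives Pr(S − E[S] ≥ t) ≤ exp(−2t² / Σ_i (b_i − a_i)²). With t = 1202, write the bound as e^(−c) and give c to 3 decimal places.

71.336

Σ(b_i − a_i)² = 119·9² + 221·10² + 137·8² = 40507.
c = 2t² / 40507 = 2·1202² / 40507 = 71.3360.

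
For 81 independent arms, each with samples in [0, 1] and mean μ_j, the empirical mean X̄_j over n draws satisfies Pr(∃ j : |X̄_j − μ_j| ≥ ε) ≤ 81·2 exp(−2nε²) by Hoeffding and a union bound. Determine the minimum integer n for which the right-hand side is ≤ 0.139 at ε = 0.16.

138

Need 2·81·exp(−2nε²) ≤ 0.139, i.e. exp(−2nε²) ≤ 0.139/162.
So 2nε² ≥ ln(162/0.139) = 7.060878.
Hence n ≥ 7.060878/(2·0.16²) = 137.908.
The smallest integer n is 138.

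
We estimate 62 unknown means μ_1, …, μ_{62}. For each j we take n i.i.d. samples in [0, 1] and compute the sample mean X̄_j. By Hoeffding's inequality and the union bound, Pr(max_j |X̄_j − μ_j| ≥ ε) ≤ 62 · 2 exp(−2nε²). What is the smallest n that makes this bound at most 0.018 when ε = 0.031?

4599

Need 2·62·exp(−2nε²) ≤ 0.018, i.e. exp(−2nε²) ≤ 0.018/124.
So 2nε² ≥ ln(124/0.018) = 8.837665.
Hence n ≥ 8.837665/(2·0.031²) = 4598.161.
The smallest integer n is 4599.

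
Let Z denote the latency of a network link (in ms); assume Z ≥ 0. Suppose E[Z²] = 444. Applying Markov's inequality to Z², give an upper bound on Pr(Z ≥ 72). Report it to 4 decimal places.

0.0856

Since Z ≥ 0, the event {Z ≥ 72} is the same as {Z² ≥ 5184}.
Markov's inequality applied to Z² gives Pr(Z² ≥ 5184) ≤ E[Z²]/5184 = 444/5184 = 0.0856.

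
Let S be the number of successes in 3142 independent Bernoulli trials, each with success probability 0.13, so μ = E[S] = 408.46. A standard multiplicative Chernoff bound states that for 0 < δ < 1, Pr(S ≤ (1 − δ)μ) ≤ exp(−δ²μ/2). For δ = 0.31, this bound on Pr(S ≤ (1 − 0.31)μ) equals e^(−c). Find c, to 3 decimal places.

19.627

c = δ²μ/2 = 0.31²·408.46/2 = 19.6265.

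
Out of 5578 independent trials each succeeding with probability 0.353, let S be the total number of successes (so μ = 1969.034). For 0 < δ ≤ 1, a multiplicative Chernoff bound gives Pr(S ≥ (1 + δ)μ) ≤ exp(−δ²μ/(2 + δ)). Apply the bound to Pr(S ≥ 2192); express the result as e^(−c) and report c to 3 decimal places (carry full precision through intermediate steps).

11.947

Write 2192 = (1 + δ)μ, so δ = 2192/1969.034 − 1 = 0.1132362…
Then the exponent is δ²μ/(2 + δ) = (2192 − μ)² / (μ·(2 + δ)) = 11.947472.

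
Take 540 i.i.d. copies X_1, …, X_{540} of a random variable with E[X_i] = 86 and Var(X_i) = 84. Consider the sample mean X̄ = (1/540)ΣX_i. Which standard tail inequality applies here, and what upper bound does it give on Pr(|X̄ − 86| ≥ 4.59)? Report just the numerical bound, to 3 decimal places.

0.007

With mean and variance of each term known, Chebyshev's inequality bounds the deviation of the sum (or sample mean).
Var(X̄) = Var(X_i)/n = 84/540 = 0.15556.
Chebyshev: Pr(|X̄ − 86| ≥ 4.59) ≤ Var(X̄)/(4.59)² = 84/(540·4.59²) = 0.0074.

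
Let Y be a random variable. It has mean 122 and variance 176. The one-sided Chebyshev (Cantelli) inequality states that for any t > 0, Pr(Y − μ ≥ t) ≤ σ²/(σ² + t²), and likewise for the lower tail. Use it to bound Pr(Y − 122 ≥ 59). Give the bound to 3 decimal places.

Here σ² = 176 and t = 59, so σ² + t² = 3657.
Cantelli's bound: 176/3657 = 0.0481.

0.048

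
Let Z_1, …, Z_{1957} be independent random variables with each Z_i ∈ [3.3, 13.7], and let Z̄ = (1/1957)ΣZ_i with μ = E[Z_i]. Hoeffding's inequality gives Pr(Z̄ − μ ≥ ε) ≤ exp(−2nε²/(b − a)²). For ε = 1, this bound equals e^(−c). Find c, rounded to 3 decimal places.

36.187

c = 2nε²/(b − a)² = 2·1957·1² / 10.4² = 36.1871.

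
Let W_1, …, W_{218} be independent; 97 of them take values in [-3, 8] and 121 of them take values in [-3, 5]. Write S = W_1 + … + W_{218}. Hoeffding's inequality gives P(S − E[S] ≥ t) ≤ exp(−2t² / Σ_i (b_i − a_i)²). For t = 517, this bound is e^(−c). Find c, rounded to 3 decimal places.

Σ(b_i − a_i)² = 97·11² + 121·8² = 19481.
c = 2t² / 19481 = 2·517² / 19481 = 27.4410.

27.441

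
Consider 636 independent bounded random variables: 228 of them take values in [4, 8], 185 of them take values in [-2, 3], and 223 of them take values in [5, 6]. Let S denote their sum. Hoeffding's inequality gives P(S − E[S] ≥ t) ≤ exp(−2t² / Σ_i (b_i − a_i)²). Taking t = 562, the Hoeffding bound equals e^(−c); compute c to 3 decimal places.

Σ(b_i − a_i)² = 228·4² + 185·5² + 223·1² = 8496.
c = 2t² / 8496 = 2·562² / 8496 = 74.3512.

74.351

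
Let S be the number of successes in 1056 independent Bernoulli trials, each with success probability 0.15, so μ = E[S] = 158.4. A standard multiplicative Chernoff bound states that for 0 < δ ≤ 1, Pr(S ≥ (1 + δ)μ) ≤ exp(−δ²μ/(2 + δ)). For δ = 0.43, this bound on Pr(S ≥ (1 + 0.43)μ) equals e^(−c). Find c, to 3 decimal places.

c = δ²μ/(2 + δ) = 0.43²·158.4/(2 + 0.43) = 12.0527.

12.053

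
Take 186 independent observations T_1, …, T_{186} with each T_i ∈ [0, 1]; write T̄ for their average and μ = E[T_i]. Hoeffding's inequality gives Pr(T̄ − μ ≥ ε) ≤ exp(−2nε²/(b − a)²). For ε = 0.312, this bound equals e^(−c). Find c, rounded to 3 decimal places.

c = 2nε²/(b − a)² = 2·186·0.312² / 1² = 36.2120.

36.212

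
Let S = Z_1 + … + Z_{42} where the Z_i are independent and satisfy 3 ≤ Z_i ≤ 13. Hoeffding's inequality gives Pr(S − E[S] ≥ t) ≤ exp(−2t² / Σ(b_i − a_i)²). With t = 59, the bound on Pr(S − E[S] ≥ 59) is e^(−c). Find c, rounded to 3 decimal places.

Σ(b_i − a_i)² = 42·(10)² = 4200.
c = 2t²/4200 = 2·59²/4200 = 1.6576.

1.658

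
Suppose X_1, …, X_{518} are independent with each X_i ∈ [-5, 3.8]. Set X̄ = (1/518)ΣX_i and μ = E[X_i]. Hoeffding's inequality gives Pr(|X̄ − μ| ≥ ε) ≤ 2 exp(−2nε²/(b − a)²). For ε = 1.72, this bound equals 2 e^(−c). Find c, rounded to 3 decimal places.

c = 2nε²/(b − a)² = 2·518·1.72² / 8.8² = 39.5778.

39.578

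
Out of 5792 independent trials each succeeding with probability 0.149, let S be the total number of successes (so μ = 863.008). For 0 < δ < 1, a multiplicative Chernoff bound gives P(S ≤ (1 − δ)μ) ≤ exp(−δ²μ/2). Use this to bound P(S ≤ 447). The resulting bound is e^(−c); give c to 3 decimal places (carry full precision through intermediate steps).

100.267

Write 447 = (1 − δ)μ, so δ = 1 − 447/863.008 = 0.4820442…
Then the exponent is δ²μ/2 = (μ − 447)²/(2μ) = 100.267122.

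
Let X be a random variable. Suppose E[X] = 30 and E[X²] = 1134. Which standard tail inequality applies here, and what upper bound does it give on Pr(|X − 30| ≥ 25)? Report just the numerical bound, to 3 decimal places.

0.374

The first two moments determine the variance, so Chebyshev's inequality is the sharpest standard bound available.
Var(X) = E[X²] − (E[X])² = 1134 − 900 = 234.
Chebyshev's inequality: Pr(|X − μ| ≥ t) ≤ Var(X)/t² = 234/625 = 0.3744.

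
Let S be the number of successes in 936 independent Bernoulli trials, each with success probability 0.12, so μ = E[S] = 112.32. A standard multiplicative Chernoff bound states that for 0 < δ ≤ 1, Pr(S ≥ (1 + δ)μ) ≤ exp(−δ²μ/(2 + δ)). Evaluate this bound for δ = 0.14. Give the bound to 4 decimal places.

Exponent = δ²μ/(2 + δ) = 0.14²·112.32/2.14 = 1.0287.
Bound = exp(−1.0287) = 0.35746.

0.3575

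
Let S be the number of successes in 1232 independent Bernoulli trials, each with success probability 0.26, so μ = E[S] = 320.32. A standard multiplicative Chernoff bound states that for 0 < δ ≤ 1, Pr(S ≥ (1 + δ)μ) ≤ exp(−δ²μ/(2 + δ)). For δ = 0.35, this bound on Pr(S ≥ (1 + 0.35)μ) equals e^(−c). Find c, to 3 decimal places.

c = δ²μ/(2 + δ) = 0.35²·320.32/(2 + 0.35) = 16.6975.

16.698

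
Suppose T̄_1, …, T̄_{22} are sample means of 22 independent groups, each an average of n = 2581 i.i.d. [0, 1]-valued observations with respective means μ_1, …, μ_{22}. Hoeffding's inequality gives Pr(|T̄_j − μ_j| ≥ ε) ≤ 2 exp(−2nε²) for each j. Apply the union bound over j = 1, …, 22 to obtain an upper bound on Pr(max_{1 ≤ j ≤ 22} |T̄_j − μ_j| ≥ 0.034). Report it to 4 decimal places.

0.1127

Per-experiment Hoeffding bound: 2·exp(−2·2581·0.034²) = 2·exp(−5.96727) = 0.0051224.
Union bound over 22 events: 22·0.0051224 = 0.11269.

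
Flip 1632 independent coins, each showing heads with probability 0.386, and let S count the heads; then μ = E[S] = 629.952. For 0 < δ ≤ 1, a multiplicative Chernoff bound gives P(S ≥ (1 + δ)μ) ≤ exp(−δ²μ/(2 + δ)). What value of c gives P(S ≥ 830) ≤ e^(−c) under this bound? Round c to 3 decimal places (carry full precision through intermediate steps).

Write 830 = (1 + δ)μ, so δ = 830/629.952 − 1 = 0.3175607…
Then the exponent is δ²μ/(2 + δ) = (830 − μ)² / (μ·(2 + δ)) = 27.411314.

27.411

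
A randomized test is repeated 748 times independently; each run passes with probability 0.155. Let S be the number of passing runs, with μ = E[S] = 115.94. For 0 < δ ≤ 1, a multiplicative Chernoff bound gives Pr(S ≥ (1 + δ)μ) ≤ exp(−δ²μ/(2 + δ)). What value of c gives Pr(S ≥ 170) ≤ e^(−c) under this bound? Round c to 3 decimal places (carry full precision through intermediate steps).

10.221

Write 170 = (1 + δ)μ, so δ = 170/115.94 − 1 = 0.4662757…
Then the exponent is δ²μ/(2 + δ) = (170 − μ)² / (μ·(2 + δ)) = 10.220618.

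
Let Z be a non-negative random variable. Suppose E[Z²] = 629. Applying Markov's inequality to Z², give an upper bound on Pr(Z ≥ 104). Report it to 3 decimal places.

Since Z ≥ 0, the event {Z ≥ 104} is the same as {Z² ≥ 10816}.
Markov's inequality applied to Z² gives Pr(Z² ≥ 10816) ≤ E[Z²]/10816 = 629/10816 = 0.0582.

0.058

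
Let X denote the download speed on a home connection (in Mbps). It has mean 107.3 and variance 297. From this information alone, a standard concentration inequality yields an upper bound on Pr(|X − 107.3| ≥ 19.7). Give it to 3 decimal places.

0.765

Mean and variance are known, so Chebyshev's inequality applies.
Chebyshev: Pr(|X − μ| ≥ t) ≤ Var(X)/t².
Bound = 297 / 388.09 = 0.7653.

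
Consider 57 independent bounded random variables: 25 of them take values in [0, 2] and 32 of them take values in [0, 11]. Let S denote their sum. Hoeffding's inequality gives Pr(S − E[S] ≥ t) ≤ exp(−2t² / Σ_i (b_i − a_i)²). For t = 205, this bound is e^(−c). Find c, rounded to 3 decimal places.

Σ(b_i − a_i)² = 25·2² + 32·11² = 3972.
c = 2t² / 3972 = 2·205² / 3972 = 21.1606.

21.161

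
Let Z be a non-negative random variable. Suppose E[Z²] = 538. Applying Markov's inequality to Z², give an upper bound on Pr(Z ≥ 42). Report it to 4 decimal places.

Since Z ≥ 0, the event {Z ≥ 42} is the same as {Z² ≥ 1764}.
Markov's inequality applied to Z² gives Pr(Z² ≥ 1764) ≤ E[Z²]/1764 = 538/1764 = 0.3050.

0.3050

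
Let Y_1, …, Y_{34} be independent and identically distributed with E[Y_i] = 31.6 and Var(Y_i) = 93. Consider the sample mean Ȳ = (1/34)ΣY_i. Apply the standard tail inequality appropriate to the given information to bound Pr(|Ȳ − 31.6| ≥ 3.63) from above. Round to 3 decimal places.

0.208

With mean and variance of each term known, Chebyshev's inequality bounds the deviation of the sum (or sample mean).
Var(Ȳ) = Var(Y_i)/n = 93/34 = 2.7353.
Chebyshev: Pr(|Ȳ − 31.6| ≥ 3.63) ≤ Var(Ȳ)/(3.63)² = 93/(34·3.63²) = 0.2076.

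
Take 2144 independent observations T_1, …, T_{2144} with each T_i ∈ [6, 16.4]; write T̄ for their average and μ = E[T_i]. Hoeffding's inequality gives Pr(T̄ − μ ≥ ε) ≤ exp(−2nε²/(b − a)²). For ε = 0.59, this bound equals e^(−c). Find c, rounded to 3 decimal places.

c = 2nε²/(b − a)² = 2·2144·0.59² / 10.4² = 13.8004.

13.800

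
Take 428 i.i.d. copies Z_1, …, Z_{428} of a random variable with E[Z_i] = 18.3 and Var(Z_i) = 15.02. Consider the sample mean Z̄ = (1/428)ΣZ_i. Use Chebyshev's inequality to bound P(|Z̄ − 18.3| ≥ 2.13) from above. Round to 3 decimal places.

Var(Z̄) = Var(Z_i)/n = 15.02/428 = 0.035093.
Chebyshev: P(|Z̄ − 18.3| ≥ 2.13) ≤ Var(Z̄)/(2.13)² = 15.02/(428·2.13²) = 0.0077.

0.008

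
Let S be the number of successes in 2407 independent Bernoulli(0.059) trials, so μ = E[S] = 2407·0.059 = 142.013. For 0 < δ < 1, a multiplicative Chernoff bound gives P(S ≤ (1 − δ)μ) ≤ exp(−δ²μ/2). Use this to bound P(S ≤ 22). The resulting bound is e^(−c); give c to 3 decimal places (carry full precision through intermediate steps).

Write 22 = (1 − δ)μ, so δ = 1 − 22/142.013 = 0.8450846…
Then the exponent is δ²μ/2 = (μ − 22)²/(2μ) = 50.710569.

50.711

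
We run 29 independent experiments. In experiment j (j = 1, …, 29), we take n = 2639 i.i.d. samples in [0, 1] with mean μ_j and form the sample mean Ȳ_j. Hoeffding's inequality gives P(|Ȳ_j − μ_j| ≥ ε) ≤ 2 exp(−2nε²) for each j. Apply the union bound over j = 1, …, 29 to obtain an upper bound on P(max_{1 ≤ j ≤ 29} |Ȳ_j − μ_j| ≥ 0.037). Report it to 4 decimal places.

0.0422

Per-experiment Hoeffding bound: 2·exp(−2·2639·0.037²) = 2·exp(−7.22558) = 0.0014555.
Union bound over 29 events: 29·0.0014555 = 0.04221.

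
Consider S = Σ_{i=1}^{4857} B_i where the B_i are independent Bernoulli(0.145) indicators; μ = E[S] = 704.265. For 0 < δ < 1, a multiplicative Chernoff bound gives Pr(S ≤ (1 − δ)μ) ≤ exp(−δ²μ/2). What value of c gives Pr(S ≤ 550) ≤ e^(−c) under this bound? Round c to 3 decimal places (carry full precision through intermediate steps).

Write 550 = (1 − δ)μ, so δ = 1 − 550/704.265 = 0.219044…
Then the exponent is δ²μ/2 = (μ − 550)²/(2μ) = 16.895409.

16.895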